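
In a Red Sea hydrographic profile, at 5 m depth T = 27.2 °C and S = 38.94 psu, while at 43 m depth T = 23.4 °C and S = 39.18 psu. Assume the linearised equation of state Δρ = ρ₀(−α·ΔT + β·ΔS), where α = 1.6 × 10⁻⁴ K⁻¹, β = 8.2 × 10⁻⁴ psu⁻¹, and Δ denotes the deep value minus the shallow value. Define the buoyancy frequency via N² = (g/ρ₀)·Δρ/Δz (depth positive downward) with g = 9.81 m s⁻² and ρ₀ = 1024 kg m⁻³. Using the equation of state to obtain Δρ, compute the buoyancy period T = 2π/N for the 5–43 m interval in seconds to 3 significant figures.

436 s

ΔT = -3.8 K, ΔS = +0.24 psu (deep − shallow).
Δρ/ρ₀ = −αΔT + βΔS = 6.08 × 10⁻⁴ + 1.968 × 10⁻⁴ = 8.048 × 10⁻⁴, so Δρ ≈ 0.8241 kg m⁻³.
N² = (g/ρ₀)·Δρ/Δz = g·(Δρ/ρ₀)/Δz = 9.81 × 8.048 × 10⁻⁴ / 38 = 2.0777 × 10⁻⁴ s⁻².
N = √(2.0777 × 10⁻⁴) = 0.014414 rad s⁻¹ → T = 2π/N = 435.91 s ≈ 436 s.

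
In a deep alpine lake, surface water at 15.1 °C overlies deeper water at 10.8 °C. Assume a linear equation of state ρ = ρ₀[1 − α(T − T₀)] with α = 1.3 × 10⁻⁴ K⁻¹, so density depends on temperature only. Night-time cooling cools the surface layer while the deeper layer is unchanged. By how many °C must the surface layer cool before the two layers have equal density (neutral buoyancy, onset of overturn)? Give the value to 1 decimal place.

4.3 °C

With temperature the only control, equal density requires T_surf′ = T_deep.
T_surf′ = 10.8 °C.
Cooling required: 15.1 − 10.8 = 4.3 °C.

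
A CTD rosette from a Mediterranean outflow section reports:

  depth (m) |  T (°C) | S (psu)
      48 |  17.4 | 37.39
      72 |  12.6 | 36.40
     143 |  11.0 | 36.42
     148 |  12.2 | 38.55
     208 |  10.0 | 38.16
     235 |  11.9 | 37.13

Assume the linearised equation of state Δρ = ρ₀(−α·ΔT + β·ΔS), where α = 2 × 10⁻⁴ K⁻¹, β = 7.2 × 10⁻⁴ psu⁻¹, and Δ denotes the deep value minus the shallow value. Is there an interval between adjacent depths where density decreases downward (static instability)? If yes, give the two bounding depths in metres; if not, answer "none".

Evaluate Δρ/ρ₀ = −αΔT + βΔS across each adjacent pair:
  48–72 m: −αΔT+βΔS = −(2 × 10⁻⁴)(-4.8)+(7.2 × 10⁻⁴)(-0.99) = 2.5 × 10⁻⁴ → stable
  72–143 m: −αΔT+βΔS = −(2 × 10⁻⁴)(-1.6)+(7.2 × 10⁻⁴)(+0.02) = 3.3 × 10⁻⁴ → stable
  143–148 m: −αΔT+βΔS = −(2 × 10⁻⁴)(+1.2)+(7.2 × 10⁻⁴)(+2.13) = 1.3 × 10⁻³ → stable
  148–208 m: −αΔT+βΔS = −(2 × 10⁻⁴)(-2.2)+(7.2 × 10⁻⁴)(-0.39) = 1.6 × 10⁻⁴ → stable
  208–235 m: −αΔT+βΔS = −(2 × 10⁻⁴)(+1.9)+(7.2 × 10⁻⁴)(-1.03) = -1.1 × 10⁻³ → UNSTABLE
The 208–235 m interval has Δρ < 0: lighter water underlies denser water.

208–235 m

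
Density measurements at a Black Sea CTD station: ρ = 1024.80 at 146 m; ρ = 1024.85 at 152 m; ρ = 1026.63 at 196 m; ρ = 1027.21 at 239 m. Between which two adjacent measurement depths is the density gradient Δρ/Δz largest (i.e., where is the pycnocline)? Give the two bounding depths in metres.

Compute the density gradient over each adjacent pair:
  146–152 m: Δρ/Δz = 0.05/6 = 8.3 × 10⁻³ kg m⁻⁴
  152–196 m: Δρ/Δz = 1.78/44 = 0.040 kg m⁻⁴
  196–239 m: Δρ/Δz = 0.58/43 = 0.013 kg m⁻⁴
The largest gradient is in the 152–196 m interval — the pycnocline.

152–196 m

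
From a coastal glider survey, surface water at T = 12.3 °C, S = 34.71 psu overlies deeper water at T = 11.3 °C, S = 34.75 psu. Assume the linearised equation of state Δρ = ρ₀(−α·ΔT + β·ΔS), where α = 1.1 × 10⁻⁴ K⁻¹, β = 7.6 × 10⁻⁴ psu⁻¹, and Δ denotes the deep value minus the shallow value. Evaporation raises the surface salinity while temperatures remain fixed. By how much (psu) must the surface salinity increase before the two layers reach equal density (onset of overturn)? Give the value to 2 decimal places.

0.18 psu

Neutral buoyancy requires −α(T_deep − T_surf) + β(S_deep − S_surf′) = 0.
S_surf′ = S_deep − (α/β)·ΔT = 34.75 − (1.1 × 10⁻⁴/7.6 × 10⁻⁴)·(-1.0) = 34.8947 psu.
Increase required: 34.8947 − 34.71 = 0.1847 psu.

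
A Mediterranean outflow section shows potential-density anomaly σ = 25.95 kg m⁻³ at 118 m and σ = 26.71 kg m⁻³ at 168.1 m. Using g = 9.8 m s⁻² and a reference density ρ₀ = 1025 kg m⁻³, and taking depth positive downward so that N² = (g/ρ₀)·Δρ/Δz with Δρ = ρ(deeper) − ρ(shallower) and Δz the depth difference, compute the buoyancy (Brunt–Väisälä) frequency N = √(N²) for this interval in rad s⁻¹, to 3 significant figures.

Δρ = 1026.71 − 1025.95 = 0.76 kg m⁻³ over Δz = 168.1 − 118 = 50.1 m.
N² = (9.8/1025) × (0.76/50.1) = 1.4504 × 10⁻⁴ s⁻².
N = √(1.4504 × 10⁻⁴) = 0.012043 rad s⁻¹ ≈ 0.0120 rad s⁻¹.

0.0120 rad s⁻¹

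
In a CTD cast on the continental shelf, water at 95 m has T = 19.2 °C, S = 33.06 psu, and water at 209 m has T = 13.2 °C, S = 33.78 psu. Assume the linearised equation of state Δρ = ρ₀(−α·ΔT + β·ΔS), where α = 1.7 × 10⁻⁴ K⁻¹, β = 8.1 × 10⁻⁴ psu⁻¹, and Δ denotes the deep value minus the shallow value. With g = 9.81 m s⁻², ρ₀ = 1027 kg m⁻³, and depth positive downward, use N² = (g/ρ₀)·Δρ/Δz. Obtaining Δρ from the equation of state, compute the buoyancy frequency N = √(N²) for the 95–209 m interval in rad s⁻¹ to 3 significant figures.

ΔT = -6.0 K, ΔS = +0.72 psu (deep − shallow).
Δρ/ρ₀ = −αΔT + βΔS = 1.02 × 10⁻³ + 5.832 × 10⁻⁴ = 1.6032 × 10⁻³, so Δρ ≈ 1.646 kg m⁻³.
N² = (g/ρ₀)·Δρ/Δz = g·(Δρ/ρ₀)/Δz = 9.81 × 1.6032 × 10⁻³ / 114 = 1.3796 × 10⁻⁴ s⁻².
N = √(1.3796 × 10⁻⁴) = 0.011746 rad s⁻¹ ≈ 0.0117 rad s⁻¹.

0.0117 rad s⁻¹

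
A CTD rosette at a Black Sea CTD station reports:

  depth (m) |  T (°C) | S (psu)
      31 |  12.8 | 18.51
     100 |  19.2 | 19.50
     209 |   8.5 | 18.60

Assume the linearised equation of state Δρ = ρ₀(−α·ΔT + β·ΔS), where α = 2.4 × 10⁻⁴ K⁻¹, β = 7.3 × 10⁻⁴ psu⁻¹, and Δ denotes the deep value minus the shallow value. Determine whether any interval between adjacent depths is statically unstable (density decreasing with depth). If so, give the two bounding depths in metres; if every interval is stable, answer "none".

31–100 m

Evaluate Δρ/ρ₀ = −αΔT + βΔS across each adjacent pair:
  31–100 m: −αΔT+βΔS = −(2.4 × 10⁻⁴)(+6.4)+(7.3 × 10⁻⁴)(+0.99) = -8.1 × 10⁻⁴ → UNSTABLE
  100–209 m: −αΔT+βΔS = −(2.4 × 10⁻⁴)(-10.7)+(7.3 × 10⁻⁴)(-0.90) = 1.9 × 10⁻³ → stable
The 31–100 m interval has Δρ < 0: lighter water underlies denser water.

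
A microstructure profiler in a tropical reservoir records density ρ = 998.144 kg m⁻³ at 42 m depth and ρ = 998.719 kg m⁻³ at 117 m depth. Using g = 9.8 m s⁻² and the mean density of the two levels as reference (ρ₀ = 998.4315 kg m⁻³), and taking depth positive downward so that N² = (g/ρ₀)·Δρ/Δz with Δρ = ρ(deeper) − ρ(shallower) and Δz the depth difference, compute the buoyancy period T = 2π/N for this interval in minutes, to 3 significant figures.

Δρ = 998.719 − 998.144 = 0.575 kg m⁻³ over Δz = 117 − 42 = 75 m.
N² = (9.8/998.4315) × (0.575/75) = 7.5251 × 10⁻⁵ s⁻².
N = √(7.5251 × 10⁻⁵) = 8.6747 × 10⁻³ rad s⁻¹, so T = 2π/N = 724.31 s = 12.072 min ≈ 12.1 min.

12.1 min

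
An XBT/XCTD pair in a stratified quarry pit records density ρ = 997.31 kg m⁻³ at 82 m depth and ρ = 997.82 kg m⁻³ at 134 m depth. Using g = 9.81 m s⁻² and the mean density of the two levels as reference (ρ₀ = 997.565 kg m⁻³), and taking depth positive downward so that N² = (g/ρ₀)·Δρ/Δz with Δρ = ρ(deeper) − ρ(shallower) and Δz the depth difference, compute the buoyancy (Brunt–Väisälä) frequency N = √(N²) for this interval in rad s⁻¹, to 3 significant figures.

Δρ = 997.82 − 997.31 = 0.51 kg m⁻³ over Δz = 134 − 82 = 52 m.
N² = (9.81/997.565) × (0.51/52) = 9.6448 × 10⁻⁵ s⁻².
N = √(9.6448 × 10⁻⁵) = 9.8208 × 10⁻³ rad s⁻¹ ≈ 9.82 × 10⁻³ rad s⁻¹.

9.82 × 10⁻³ rad s⁻¹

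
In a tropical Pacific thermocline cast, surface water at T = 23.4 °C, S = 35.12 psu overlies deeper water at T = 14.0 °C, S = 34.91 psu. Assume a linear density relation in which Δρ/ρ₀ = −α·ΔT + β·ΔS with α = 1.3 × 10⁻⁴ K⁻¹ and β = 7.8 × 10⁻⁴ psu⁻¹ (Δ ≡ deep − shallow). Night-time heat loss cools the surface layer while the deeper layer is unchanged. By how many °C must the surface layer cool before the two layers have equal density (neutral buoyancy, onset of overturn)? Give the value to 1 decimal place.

Neutral buoyancy requires Δρ = 0, i.e. −α(T_deep − T_surf′) + β(S_deep − S_surf) = 0.
T_surf′ = T_deep − (β/α)·ΔS = 14.0 − (7.8 × 10⁻⁴/1.3 × 10⁻⁴)·(-0.21) = 15.260 °C.
Cooling required: 23.4 − (15.260) = 8.140 °C.

8.1 °C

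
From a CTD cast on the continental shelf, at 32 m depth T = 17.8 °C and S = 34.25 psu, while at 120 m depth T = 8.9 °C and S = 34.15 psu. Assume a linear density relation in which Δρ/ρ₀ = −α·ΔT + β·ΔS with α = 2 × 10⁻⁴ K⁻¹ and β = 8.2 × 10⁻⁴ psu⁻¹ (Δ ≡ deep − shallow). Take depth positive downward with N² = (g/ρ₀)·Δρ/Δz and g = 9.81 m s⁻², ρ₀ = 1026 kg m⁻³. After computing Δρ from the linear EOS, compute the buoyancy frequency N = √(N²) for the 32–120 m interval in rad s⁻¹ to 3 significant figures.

ΔT = -8.9 K, ΔS = -0.10 psu (deep − shallow).
Δρ/ρ₀ = −αΔT + βΔS = 1.78 × 10⁻³ − 8.20 × 10⁻⁵ = 1.698 × 10⁻³, so Δρ ≈ 1.742 kg m⁻³.
N² = (g/ρ₀)·Δρ/Δz = g·(Δρ/ρ₀)/Δz = 9.81 × 1.698 × 10⁻³ / 88 = 1.8929 × 10⁻⁴ s⁻².
N = √(1.8929 × 10⁻⁴) = 0.013758 rad s⁻¹ ≈ 0.0138 rad s⁻¹.

0.0138 rad s⁻¹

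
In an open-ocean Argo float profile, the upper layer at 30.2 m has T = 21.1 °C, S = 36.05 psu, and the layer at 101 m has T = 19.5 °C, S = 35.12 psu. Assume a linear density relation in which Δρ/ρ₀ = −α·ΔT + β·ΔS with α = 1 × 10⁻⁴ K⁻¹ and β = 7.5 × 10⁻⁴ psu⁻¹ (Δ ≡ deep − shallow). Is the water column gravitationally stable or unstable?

unstable

ΔT = 19.5 − 21.1 = -1.6 K and ΔS = 35.12 − 36.05 = -0.93 psu (deep − shallow).
−αΔT = 1.60 × 10⁻⁴; βΔS = -6.975 × 10⁻⁴; sum Δρ/ρ₀ = -5.375 × 10⁻⁴.
Δρ/ρ₀ < 0, so Δρ < 0: deeper water is lighter → statically unstable; the column would overturn.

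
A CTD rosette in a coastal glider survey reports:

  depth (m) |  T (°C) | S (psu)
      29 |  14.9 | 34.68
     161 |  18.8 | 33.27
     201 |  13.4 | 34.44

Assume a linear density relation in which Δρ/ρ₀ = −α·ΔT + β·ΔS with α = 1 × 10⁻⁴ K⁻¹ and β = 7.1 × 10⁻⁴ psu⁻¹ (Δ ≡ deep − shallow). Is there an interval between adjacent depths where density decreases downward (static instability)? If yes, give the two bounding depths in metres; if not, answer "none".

Evaluate Δρ/ρ₀ = −αΔT + βΔS across each adjacent pair:
  29–161 m: −αΔT+βΔS = −(1 × 10⁻⁴)(+3.9)+(7.1 × 10⁻⁴)(-1.41) = -1.4 × 10⁻³ → UNSTABLE
  161–201 m: −αΔT+βΔS = −(1 × 10⁻⁴)(-5.4)+(7.1 × 10⁻⁴)(+1.17) = 1.4 × 10⁻³ → stable
The 29–161 m interval has Δρ < 0: lighter water underlies denser water.

29–161 m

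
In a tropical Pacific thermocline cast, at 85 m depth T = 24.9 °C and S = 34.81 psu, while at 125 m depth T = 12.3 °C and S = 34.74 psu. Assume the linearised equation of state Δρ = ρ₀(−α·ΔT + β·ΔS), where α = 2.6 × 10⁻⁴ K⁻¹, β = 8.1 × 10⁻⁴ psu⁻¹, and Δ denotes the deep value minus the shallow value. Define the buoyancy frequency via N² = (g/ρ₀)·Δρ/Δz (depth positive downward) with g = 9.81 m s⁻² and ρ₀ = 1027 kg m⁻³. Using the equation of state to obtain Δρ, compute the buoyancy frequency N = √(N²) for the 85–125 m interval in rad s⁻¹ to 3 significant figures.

0.0281 rad s⁻¹

ΔT = -12.6 K, ΔS = -0.07 psu (deep − shallow).
Δρ/ρ₀ = −αΔT + βΔS = 3.276 × 10⁻³ − 5.67 × 10⁻⁵ = 3.2193 × 10⁻³, so Δρ ≈ 3.306 kg m⁻³.
N² = (g/ρ₀)·Δρ/Δz = g·(Δρ/ρ₀)/Δz = 9.81 × 3.2193 × 10⁻³ / 40 = 7.8953 × 10⁻⁴ s⁻².
N = √(7.8953 × 10⁻⁴) = 0.028099 rad s⁻¹ ≈ 0.0281 rad s⁻¹.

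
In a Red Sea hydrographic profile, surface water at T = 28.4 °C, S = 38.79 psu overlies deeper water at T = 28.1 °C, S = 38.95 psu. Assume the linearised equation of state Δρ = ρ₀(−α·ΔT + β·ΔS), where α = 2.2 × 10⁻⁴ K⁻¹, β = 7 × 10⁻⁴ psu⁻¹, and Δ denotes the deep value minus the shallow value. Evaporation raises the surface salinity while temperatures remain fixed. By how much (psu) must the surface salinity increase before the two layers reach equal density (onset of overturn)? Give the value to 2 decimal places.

Neutral buoyancy requires −α(T_deep − T_surf) + β(S_deep − S_surf′) = 0.
S_surf′ = S_deep − (α/β)·ΔT = 38.95 − (2.2 × 10⁻⁴/7 × 10⁻⁴)·(-0.3) = 39.0443 psu.
Increase required: 39.0443 − 38.79 = 0.2543 psu.

0.25 psu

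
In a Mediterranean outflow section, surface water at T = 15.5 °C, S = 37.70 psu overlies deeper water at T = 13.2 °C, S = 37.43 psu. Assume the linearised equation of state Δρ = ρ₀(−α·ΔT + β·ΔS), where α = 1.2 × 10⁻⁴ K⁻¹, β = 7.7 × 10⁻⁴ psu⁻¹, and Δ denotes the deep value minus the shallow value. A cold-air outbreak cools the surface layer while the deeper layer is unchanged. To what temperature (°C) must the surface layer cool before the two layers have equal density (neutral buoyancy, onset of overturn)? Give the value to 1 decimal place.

Neutral buoyancy requires Δρ = 0, i.e. −α(T_deep − T_surf′) + β(S_deep − S_surf) = 0.
T_surf′ = T_deep − (β/α)·ΔS = 13.2 − (7.7 × 10⁻⁴/1.2 × 10⁻⁴)·(-0.27) = 14.932 °C.
Cooling required: 15.5 − (14.932) = 0.568 °C.

14.9 °C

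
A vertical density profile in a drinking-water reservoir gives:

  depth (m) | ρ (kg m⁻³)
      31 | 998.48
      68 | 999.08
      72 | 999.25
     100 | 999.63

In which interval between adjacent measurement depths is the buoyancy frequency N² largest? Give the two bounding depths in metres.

68–72 m

Compute the density gradient over each adjacent pair:
  31–68 m: Δρ/Δz = 0.60/37 = 0.016 kg m⁻⁴
  68–72 m: Δρ/Δz = 0.17/4 = 0.043 kg m⁻⁴
  72–100 m: Δρ/Δz = 0.38/28 = 0.014 kg m⁻⁴
The largest gradient is in the 68–72 m interval — the pycnocline.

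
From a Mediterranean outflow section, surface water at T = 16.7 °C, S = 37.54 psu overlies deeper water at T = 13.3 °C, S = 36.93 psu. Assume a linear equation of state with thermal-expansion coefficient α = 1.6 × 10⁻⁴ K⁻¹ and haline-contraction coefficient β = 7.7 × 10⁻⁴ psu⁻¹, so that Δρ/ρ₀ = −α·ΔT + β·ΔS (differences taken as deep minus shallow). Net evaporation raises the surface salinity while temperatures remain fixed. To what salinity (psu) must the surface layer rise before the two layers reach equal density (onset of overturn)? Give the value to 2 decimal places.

Neutral buoyancy requires −α(T_deep − T_surf) + β(S_deep − S_surf′) = 0.
S_surf′ = S_deep − (α/β)·ΔT = 36.93 − (1.6 × 10⁻⁴/7.7 × 10⁻⁴)·(-3.4) = 37.6365 psu.
Increase required: 37.6365 − 37.54 = 0.0965 psu.

37.64 psu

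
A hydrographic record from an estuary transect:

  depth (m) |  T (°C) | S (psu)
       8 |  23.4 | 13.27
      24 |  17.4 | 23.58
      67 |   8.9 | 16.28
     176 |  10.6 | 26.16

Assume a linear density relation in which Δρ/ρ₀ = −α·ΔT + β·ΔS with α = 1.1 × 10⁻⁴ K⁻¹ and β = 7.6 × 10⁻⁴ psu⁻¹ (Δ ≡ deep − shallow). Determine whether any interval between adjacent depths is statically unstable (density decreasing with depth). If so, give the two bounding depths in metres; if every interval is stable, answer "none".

24–67 m

Evaluate Δρ/ρ₀ = −αΔT + βΔS across each adjacent pair:
  8–24 m: −αΔT+βΔS = −(1.1 × 10⁻⁴)(-6.0)+(7.6 × 10⁻⁴)(+10.31) = 8.5 × 10⁻³ → stable
  24–67 m: −αΔT+βΔS = −(1.1 × 10⁻⁴)(-8.5)+(7.6 × 10⁻⁴)(-7.30) = -4.6 × 10⁻³ → UNSTABLE
  67–176 m: −αΔT+βΔS = −(1.1 × 10⁻⁴)(+1.7)+(7.6 × 10⁻⁴)(+9.88) = 7.3 × 10⁻³ → stable
The 24–67 m interval has Δρ < 0: lighter water underlies denser water.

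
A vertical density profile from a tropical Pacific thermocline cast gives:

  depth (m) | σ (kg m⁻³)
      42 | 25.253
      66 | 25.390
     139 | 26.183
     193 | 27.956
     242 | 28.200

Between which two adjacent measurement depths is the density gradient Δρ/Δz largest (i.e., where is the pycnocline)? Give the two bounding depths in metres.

139–193 m

Compute the density gradient over each adjacent pair:
  42–66 m: Δρ/Δz = 0.137/24 = 5.7 × 10⁻³ kg m⁻⁴
  66–139 m: Δρ/Δz = 0.793/73 = 0.011 kg m⁻⁴
  139–193 m: Δρ/Δz = 1.773/54 = 0.033 kg m⁻⁴
  193–242 m: Δρ/Δz = 0.244/49 = 5.0 × 10⁻³ kg m⁻⁴
The largest gradient is in the 139–193 m interval — the pycnocline.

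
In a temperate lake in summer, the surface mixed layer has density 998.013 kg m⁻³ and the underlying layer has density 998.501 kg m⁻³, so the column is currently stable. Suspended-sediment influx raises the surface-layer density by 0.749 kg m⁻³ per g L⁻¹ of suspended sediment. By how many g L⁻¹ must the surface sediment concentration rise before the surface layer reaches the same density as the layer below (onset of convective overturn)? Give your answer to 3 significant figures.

0.652 g L⁻¹

Density deficit of the surface layer: 998.501 − 998.013 = 0.488 kg m⁻³.
Required change = 0.488 / 0.749 = 0.652 g L⁻¹.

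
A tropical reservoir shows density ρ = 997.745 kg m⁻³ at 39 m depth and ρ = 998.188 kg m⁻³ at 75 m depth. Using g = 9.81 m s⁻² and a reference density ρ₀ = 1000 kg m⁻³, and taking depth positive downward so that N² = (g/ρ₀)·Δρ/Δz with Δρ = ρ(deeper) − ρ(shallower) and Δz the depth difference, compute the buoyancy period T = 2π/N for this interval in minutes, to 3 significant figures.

Δρ = 998.188 − 997.745 = 0.443 kg m⁻³ over Δz = 75 − 39 = 36 m.
N² = (9.81/1000) × (0.443/36) = 1.2072 × 10⁻⁴ s⁻².
N = √(1.2072 × 10⁻⁴) = 0.010987 rad s⁻¹, so T = 2π/N = 571.87 s = 9.5312 min ≈ 9.53 min.

9.53 min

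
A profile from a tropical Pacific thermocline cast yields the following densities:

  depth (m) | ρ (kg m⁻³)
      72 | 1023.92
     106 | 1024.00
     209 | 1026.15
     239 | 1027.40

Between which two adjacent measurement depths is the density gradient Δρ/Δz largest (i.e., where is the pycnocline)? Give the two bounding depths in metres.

Compute the density gradient over each adjacent pair:
  72–106 m: Δρ/Δz = 0.08/34 = 2.4 × 10⁻³ kg m⁻⁴
  106–209 m: Δρ/Δz = 2.15/103 = 0.021 kg m⁻⁴
  209–239 m: Δρ/Δz = 1.25/30 = 0.042 kg m⁻⁴
The largest gradient is in the 209–239 m interval — the pycnocline.

209–239 m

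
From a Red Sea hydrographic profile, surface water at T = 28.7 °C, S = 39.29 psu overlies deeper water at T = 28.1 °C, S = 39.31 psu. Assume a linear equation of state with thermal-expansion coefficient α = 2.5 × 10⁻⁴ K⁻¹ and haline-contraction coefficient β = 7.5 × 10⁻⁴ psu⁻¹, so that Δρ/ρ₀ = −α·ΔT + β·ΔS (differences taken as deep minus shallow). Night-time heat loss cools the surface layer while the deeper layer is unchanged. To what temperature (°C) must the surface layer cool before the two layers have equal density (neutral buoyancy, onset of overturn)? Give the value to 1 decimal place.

Neutral buoyancy requires Δρ = 0, i.e. −α(T_deep − T_surf′) + β(S_deep − S_surf) = 0.
T_surf′ = T_deep − (β/α)·ΔS = 28.1 − (7.5 × 10⁻⁴/2.5 × 10⁻⁴)·(+0.02) = 28.040 °C.
Cooling required: 28.7 − (28.040) = 0.660 °C.

28.0 °C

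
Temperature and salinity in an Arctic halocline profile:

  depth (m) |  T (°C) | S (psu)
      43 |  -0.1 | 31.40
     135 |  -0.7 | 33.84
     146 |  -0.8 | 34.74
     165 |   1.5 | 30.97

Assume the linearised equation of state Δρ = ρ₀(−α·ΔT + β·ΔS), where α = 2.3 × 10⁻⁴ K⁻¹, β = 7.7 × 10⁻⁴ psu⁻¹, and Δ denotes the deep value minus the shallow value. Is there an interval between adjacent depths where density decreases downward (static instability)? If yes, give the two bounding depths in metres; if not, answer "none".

Evaluate Δρ/ρ₀ = −αΔT + βΔS across each adjacent pair:
  43–135 m: −αΔT+βΔS = −(2.3 × 10⁻⁴)(-0.6)+(7.7 × 10⁻⁴)(+2.44) = 2.0 × 10⁻³ → stable
  135–146 m: −αΔT+βΔS = −(2.3 × 10⁻⁴)(-0.1)+(7.7 × 10⁻⁴)(+0.90) = 7.2 × 10⁻⁴ → stable
  146–165 m: −αΔT+βΔS = −(2.3 × 10⁻⁴)(+2.3)+(7.7 × 10⁻⁴)(-3.77) = -3.4 × 10⁻³ → UNSTABLE
The 146–165 m interval has Δρ < 0: lighter water underlies denser water.

146–165 m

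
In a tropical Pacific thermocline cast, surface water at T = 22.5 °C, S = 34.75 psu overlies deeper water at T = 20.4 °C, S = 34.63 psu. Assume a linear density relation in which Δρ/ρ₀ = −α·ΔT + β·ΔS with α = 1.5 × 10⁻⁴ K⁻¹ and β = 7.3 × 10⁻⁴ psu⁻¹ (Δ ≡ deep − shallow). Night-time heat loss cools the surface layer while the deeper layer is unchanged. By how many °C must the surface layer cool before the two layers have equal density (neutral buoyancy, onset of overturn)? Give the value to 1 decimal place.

1.5 °C

Neutral buoyancy requires Δρ = 0, i.e. −α(T_deep − T_surf′) + β(S_deep − S_surf) = 0.
T_surf′ = T_deep − (β/α)·ΔS = 20.4 − (7.3 × 10⁻⁴/1.5 × 10⁻⁴)·(-0.12) = 20.984 °C.
Cooling required: 22.5 − (20.984) = 1.516 °C.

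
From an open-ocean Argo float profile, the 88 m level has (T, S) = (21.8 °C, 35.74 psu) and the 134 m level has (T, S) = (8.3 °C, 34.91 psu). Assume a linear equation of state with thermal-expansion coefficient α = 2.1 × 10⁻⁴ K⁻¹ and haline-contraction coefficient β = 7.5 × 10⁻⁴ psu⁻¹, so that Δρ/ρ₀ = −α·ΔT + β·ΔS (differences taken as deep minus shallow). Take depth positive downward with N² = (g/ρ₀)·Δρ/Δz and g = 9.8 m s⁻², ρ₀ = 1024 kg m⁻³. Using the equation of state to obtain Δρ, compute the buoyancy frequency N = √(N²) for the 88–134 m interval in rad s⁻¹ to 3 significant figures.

ΔT = -13.5 K, ΔS = -0.83 psu (deep − shallow).
Δρ/ρ₀ = −αΔT + βΔS = 2.835 × 10⁻³ − 6.225 × 10⁻⁴ = 2.2125 × 10⁻³, so Δρ ≈ 2.266 kg m⁻³.
N² = (g/ρ₀)·Δρ/Δz = g·(Δρ/ρ₀)/Δz = 9.8 × 2.2125 × 10⁻³ / 46 = 4.7136 × 10⁻⁴ s⁻².
N = √(4.7136 × 10⁻⁴) = 0.021711 rad s⁻¹ ≈ 0.0217 rad s⁻¹.

0.0217 rad s⁻¹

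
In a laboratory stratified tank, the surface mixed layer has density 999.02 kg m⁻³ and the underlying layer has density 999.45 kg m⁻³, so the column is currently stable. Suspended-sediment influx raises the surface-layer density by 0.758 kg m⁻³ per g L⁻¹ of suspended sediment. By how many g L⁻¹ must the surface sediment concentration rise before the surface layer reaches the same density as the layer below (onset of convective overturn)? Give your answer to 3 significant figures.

Density deficit of the surface layer: 999.45 − 999.02 = 0.43 kg m⁻³.
Required change = 0.43 / 0.758 = 0.567 g L⁻¹.

0.567 g L⁻¹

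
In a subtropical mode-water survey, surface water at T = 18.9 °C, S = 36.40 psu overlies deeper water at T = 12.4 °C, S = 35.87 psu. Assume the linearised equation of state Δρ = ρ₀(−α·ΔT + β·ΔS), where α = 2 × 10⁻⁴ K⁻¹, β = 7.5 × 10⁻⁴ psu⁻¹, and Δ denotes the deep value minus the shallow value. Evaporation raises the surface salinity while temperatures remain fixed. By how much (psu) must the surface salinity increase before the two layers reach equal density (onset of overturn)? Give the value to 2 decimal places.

Neutral buoyancy requires −α(T_deep − T_surf) + β(S_deep − S_surf′) = 0.
S_surf′ = S_deep − (α/β)·ΔT = 35.87 − (2 × 10⁻⁴/7.5 × 10⁻⁴)·(-6.5) = 37.6033 psu.
Increase required: 37.6033 − 36.40 = 1.2033 psu.

1.20 psu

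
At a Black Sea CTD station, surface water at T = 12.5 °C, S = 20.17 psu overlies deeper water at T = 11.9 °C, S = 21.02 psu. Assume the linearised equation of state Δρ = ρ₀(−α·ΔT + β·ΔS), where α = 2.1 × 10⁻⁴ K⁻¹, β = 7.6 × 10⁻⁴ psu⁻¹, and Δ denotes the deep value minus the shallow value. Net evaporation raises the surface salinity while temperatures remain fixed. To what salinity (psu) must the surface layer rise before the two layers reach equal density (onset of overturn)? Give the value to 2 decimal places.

Neutral buoyancy requires −α(T_deep − T_surf) + β(S_deep − S_surf′) = 0.
S_surf′ = S_deep − (α/β)·ΔT = 21.02 − (2.1 × 10⁻⁴/7.6 × 10⁻⁴)·(-0.6) = 21.1858 psu.
Increase required: 21.1858 − 20.17 = 1.0158 psu.

21.19 psu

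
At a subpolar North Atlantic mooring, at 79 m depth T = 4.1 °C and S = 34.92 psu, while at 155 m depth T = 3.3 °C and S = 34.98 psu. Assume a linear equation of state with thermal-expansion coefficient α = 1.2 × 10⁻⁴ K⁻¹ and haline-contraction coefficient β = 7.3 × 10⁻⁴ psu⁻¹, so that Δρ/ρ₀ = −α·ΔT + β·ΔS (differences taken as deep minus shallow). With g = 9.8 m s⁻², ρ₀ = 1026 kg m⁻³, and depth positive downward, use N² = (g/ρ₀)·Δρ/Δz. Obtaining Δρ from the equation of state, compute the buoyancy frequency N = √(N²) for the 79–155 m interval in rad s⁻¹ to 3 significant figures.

4.25 × 10⁻³ rad s⁻¹

ΔT = -0.8 K, ΔS = +0.06 psu (deep − shallow).
Δρ/ρ₀ = −αΔT + βΔS = 9.60 × 10⁻⁵ + 4.38 × 10⁻⁵ = 1.398 × 10⁻⁴, so Δρ ≈ 0.1434 kg m⁻³.
N² = (g/ρ₀)·Δρ/Δz = g·(Δρ/ρ₀)/Δz = 9.8 × 1.398 × 10⁻⁴ / 76 = 1.8027 × 10⁻⁵ s⁻².
N = √(1.8027 × 10⁻⁵) = 4.2458 × 10⁻³ rad s⁻¹ ≈ 4.25 × 10⁻³ rad s⁻¹.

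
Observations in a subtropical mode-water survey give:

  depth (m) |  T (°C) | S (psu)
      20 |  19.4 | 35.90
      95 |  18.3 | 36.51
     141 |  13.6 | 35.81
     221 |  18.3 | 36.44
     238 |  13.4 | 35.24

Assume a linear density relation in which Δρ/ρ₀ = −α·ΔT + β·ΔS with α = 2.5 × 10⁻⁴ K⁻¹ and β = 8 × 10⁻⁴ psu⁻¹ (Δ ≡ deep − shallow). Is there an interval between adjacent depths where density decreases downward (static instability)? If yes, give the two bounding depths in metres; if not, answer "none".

Evaluate Δρ/ρ₀ = −αΔT + βΔS across each adjacent pair:
  20–95 m: −αΔT+βΔS = −(2.5 × 10⁻⁴)(-1.1)+(8 × 10⁻⁴)(+0.61) = 7.6 × 10⁻⁴ → stable
  95–141 m: −αΔT+βΔS = −(2.5 × 10⁻⁴)(-4.7)+(8 × 10⁻⁴)(-0.70) = 6.2 × 10⁻⁴ → stable
  141–221 m: −αΔT+βΔS = −(2.5 × 10⁻⁴)(+4.7)+(8 × 10⁻⁴)(+0.63) = -6.7 × 10⁻⁴ → UNSTABLE
  221–238 m: −αΔT+βΔS = −(2.5 × 10⁻⁴)(-4.9)+(8 × 10⁻⁴)(-1.20) = 2.7 × 10⁻⁴ → stable
The 141–221 m interval has Δρ < 0: lighter water underlies denser water.

141–221 m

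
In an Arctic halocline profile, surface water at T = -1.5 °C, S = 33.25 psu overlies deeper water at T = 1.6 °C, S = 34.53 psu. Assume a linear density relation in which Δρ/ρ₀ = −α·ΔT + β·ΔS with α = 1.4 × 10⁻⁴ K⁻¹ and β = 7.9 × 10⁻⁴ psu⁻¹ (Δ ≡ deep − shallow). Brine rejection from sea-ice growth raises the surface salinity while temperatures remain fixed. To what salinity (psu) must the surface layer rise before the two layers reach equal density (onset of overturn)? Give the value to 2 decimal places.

33.98 psu

Neutral buoyancy requires −α(T_deep − T_surf) + β(S_deep − S_surf′) = 0.
S_surf′ = S_deep − (α/β)·ΔT = 34.53 − (1.4 × 10⁻⁴/7.9 × 10⁻⁴)·(+3.1) = 33.9806 psu.
Increase required: 33.9806 − 33.25 = 0.7306 psu.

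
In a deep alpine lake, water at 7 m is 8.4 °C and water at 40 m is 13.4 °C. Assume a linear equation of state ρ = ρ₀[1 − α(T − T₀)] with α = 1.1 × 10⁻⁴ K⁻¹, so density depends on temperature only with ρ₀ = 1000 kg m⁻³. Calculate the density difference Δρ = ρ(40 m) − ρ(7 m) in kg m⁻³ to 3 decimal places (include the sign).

ΔT = +5.0 K, Δρ/ρ₀ = −αΔT = -5.50 × 10⁻⁴.
Δρ = 1000 × (-5.50 × 10⁻⁴) = -0.550 kg m⁻³.
Negative Δρ: lighter below, statically unstable.

-0.550 kg m⁻³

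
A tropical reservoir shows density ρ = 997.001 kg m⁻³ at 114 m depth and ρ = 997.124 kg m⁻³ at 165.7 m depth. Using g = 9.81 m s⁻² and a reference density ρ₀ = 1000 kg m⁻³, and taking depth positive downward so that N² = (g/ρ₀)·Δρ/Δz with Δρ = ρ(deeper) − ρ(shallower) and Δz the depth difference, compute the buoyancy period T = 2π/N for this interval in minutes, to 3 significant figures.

21.7 min

Δρ = 997.124 − 997.001 = 0.123 kg m⁻³ over Δz = 165.7 − 114 = 51.7 m.
N² = (9.81/1000) × (0.123/51.7) = 2.3339 × 10⁻⁵ s⁻².
N = √(2.3339 × 10⁻⁵) = 4.8310 × 10⁻³ rad s⁻¹, so T = 2π/N = 1.3006 × 10³ s = 21.677 min ≈ 21.7 min.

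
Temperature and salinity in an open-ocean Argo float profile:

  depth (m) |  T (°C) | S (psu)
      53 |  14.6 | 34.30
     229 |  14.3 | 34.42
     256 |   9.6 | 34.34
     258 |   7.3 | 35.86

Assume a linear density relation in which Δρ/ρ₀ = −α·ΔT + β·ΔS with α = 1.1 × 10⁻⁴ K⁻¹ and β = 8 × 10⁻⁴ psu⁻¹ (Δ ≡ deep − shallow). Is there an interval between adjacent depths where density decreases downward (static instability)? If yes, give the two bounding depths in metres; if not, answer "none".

none

Evaluate Δρ/ρ₀ = −αΔT + βΔS across each adjacent pair:
  53–229 m: −αΔT+βΔS = −(1.1 × 10⁻⁴)(-0.3)+(8 × 10⁻⁴)(+0.12) = 1.3 × 10⁻⁴ → stable
  229–256 m: −αΔT+βΔS = −(1.1 × 10⁻⁴)(-4.7)+(8 × 10⁻⁴)(-0.08) = 4.5 × 10⁻⁴ → stable
  256–258 m: −αΔT+βΔS = −(1.1 × 10⁻⁴)(-2.3)+(8 × 10⁻⁴)(+1.52) = 1.5 × 10⁻³ → stable
Every interval has Δρ > 0: the column is stably stratified throughout.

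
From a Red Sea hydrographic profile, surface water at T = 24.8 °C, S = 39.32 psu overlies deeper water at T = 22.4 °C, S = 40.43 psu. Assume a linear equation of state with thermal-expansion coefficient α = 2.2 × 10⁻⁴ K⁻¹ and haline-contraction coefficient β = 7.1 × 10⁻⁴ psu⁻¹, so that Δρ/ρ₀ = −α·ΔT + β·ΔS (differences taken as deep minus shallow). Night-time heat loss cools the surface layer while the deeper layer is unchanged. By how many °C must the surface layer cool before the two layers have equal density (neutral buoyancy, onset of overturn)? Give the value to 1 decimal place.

6.0 °C

Neutral buoyancy requires Δρ = 0, i.e. −α(T_deep − T_surf′) + β(S_deep − S_surf) = 0.
T_surf′ = T_deep − (β/α)·ΔS = 22.4 − (7.1 × 10⁻⁴/2.2 × 10⁻⁴)·(+1.11) = 18.818 °C.
Cooling required: 24.8 − (18.818) = 5.982 °C.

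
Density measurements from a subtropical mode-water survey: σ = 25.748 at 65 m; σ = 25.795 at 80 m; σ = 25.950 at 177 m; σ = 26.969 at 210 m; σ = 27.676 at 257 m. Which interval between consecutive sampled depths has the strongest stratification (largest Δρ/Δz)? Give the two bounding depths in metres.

177–210 m

Compute the density gradient over each adjacent pair:
  65–80 m: Δρ/Δz = 0.047/15 = 3.1 × 10⁻³ kg m⁻⁴
  80–177 m: Δρ/Δz = 0.155/97 = 1.6 × 10⁻³ kg m⁻⁴
  177–210 m: Δρ/Δz = 1.019/33 = 0.031 kg m⁻⁴
  210–257 m: Δρ/Δz = 0.707/47 = 0.015 kg m⁻⁴
The largest gradient is in the 177–210 m interval — the pycnocline.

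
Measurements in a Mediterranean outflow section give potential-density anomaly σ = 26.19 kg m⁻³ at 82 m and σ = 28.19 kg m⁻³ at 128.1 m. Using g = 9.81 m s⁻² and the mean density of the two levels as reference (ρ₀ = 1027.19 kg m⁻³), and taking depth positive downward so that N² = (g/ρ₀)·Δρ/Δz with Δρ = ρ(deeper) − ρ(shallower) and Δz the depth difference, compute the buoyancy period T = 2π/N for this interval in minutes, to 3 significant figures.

5.14 min

Δρ = 1028.19 − 1026.19 = 2.00 kg m⁻³ over Δz = 128.1 − 82 = 46.1 m.
N² = (9.81/1027.19) × (2.00/46.1) = 4.1433 × 10⁻⁴ s⁻².
N = √(4.1433 × 10⁻⁴) = 0.020355 rad s⁻¹, so T = 2π/N = 308.68 s = 5.1447 min ≈ 5.14 min.
N² > 0, so the interval is statically stable.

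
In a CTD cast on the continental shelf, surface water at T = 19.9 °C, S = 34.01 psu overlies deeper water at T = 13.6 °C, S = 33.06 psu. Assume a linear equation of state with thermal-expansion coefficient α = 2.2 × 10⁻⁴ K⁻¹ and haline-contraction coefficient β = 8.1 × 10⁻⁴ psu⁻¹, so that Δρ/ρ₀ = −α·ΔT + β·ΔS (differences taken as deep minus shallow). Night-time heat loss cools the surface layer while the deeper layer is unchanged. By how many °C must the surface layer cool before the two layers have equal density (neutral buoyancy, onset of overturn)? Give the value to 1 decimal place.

2.8 °C

Neutral buoyancy requires Δρ = 0, i.e. −α(T_deep − T_surf′) + β(S_deep − S_surf) = 0.
T_surf′ = T_deep − (β/α)·ΔS = 13.6 − (8.1 × 10⁻⁴/2.2 × 10⁻⁴)·(-0.95) = 17.098 °C.
Cooling required: 19.9 − (17.098) = 2.802 °C.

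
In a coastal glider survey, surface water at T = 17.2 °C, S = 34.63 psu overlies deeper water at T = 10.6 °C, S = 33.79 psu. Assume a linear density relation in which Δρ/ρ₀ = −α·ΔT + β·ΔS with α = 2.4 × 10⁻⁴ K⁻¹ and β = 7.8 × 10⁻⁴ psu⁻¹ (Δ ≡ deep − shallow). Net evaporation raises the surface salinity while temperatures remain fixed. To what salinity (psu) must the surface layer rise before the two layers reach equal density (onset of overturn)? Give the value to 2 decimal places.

Neutral buoyancy requires −α(T_deep − T_surf) + β(S_deep − S_surf′) = 0.
S_surf′ = S_deep − (α/β)·ΔT = 33.79 − (2.4 × 10⁻⁴/7.8 × 10⁻⁴)·(-6.6) = 35.8208 psu.
Increase required: 35.8208 − 34.63 = 1.1908 psu.

35.82 psu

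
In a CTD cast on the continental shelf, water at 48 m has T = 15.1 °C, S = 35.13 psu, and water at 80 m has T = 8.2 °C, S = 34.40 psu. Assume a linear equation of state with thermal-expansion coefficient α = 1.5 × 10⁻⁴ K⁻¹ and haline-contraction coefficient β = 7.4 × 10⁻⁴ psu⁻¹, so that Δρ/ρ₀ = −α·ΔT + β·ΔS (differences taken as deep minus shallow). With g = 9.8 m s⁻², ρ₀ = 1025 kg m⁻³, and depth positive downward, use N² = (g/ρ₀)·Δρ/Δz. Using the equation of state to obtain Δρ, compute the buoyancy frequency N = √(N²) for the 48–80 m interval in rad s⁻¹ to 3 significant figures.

0.0123 rad s⁻¹

ΔT = -6.9 K, ΔS = -0.73 psu (deep − shallow).
Δρ/ρ₀ = −αΔT + βΔS = 1.035 × 10⁻³ − 5.402 × 10⁻⁴ = 4.948 × 10⁻⁴, so Δρ ≈ 0.5072 kg m⁻³.
N² = (g/ρ₀)·Δρ/Δz = g·(Δρ/ρ₀)/Δz = 9.8 × 4.948 × 10⁻⁴ / 32 = 1.5153 × 10⁻⁴ s⁻².
N = √(1.5153 × 10⁻⁴) = 0.012310 rad s⁻¹ ≈ 0.0123 rad s⁻¹.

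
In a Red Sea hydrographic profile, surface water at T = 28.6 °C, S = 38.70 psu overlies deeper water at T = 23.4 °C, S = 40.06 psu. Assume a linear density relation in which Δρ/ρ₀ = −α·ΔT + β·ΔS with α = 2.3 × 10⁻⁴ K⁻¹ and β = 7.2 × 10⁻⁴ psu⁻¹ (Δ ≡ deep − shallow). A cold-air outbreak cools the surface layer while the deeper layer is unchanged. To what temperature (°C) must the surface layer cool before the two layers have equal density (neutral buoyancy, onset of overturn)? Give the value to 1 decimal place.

19.1 °C

Neutral buoyancy requires Δρ = 0, i.e. −α(T_deep − T_surf′) + β(S_deep − S_surf) = 0.
T_surf′ = T_deep − (β/α)·ΔS = 23.4 − (7.2 × 10⁻⁴/2.3 × 10⁻⁴)·(+1.36) = 19.143 °C.
Cooling required: 28.6 − (19.143) = 9.457 °C.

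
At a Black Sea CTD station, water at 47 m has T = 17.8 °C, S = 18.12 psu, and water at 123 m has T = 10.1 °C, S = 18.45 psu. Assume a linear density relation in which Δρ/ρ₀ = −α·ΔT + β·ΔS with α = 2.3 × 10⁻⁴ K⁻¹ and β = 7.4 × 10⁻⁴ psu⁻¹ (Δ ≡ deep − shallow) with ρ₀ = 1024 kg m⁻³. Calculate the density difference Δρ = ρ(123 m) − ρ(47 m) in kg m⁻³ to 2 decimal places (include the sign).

ΔT = -7.7 K, ΔS = +0.33 psu (deep − shallow).
Δρ/ρ₀ = −(2.3 × 10⁻⁴)(-7.7) + (7.4 × 10⁻⁴)(+0.33) = 2.0152 × 10⁻³.
Δρ = 1024 × (2.0152 × 10⁻³) = +2.06 kg m⁻³.
Positive Δρ: denser below, stable.

+2.06 kg m⁻³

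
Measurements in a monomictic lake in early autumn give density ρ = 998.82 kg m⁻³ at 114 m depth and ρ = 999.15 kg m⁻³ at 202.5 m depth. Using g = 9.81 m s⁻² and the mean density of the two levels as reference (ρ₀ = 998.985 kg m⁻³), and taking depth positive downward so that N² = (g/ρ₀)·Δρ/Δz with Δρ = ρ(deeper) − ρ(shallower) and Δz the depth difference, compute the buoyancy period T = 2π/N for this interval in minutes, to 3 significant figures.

Δρ = 999.15 − 998.82 = 0.33 kg m⁻³ over Δz = 202.5 − 114 = 88.5 m.
N² = (9.81/998.985) × (0.33/88.5) = 3.6617 × 10⁻⁵ s⁻².
N = √(3.6617 × 10⁻⁵) = 6.0512 × 10⁻³ rad s⁻¹, so T = 2π/N = 1.0383 × 10³ s = 17.305 min ≈ 17.3 min.
N² > 0, so the interval is statically stable.

17.3 min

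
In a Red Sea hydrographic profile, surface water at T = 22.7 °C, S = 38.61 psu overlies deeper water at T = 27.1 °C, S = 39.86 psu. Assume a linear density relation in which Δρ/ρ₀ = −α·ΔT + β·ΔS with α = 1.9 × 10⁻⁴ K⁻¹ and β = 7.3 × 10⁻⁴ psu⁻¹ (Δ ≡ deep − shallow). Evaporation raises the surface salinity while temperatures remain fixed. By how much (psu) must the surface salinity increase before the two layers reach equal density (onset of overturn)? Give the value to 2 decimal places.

Neutral buoyancy requires −α(T_deep − T_surf) + β(S_deep − S_surf′) = 0.
S_surf′ = S_deep − (α/β)·ΔT = 39.86 − (1.9 × 10⁻⁴/7.3 × 10⁻⁴)·(+4.4) = 38.7148 psu.
Increase required: 38.7148 − 38.61 = 0.1048 psu.

0.10 psu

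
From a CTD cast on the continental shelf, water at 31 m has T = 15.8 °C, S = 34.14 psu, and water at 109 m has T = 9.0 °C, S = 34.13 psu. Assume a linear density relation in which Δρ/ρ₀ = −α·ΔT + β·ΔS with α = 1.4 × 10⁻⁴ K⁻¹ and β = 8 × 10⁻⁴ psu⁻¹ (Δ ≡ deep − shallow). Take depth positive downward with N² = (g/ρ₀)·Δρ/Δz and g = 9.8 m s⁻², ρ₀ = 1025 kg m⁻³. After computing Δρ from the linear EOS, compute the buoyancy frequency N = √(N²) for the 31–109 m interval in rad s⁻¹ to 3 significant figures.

ΔT = -6.8 K, ΔS = -0.01 psu (deep − shallow).
Δρ/ρ₀ = −αΔT + βΔS = 9.52 × 10⁻⁴ − 8.00 × 10⁻⁶ = 9.44 × 10⁻⁴, so Δρ ≈ 0.9676 kg m⁻³.
N² = (g/ρ₀)·Δρ/Δz = g·(Δρ/ρ₀)/Δz = 9.8 × 9.44 × 10⁻⁴ / 78 = 1.1861 × 10⁻⁴ s⁻².
N = √(1.1861 × 10⁻⁴) = 0.010891 rad s⁻¹ ≈ 0.0109 rad s⁻¹.

0.0109 rad s⁻¹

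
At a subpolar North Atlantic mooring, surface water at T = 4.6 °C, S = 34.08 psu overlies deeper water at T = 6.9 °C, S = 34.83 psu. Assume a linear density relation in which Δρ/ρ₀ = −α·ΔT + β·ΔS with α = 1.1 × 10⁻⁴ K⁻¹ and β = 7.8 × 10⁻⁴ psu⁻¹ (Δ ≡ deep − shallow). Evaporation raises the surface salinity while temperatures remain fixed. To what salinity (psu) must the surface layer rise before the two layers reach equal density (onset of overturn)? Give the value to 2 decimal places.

34.51 psu

Neutral buoyancy requires −α(T_deep − T_surf) + β(S_deep − S_surf′) = 0.
S_surf′ = S_deep − (α/β)·ΔT = 34.83 − (1.1 × 10⁻⁴/7.8 × 10⁻⁴)·(+2.3) = 34.5056 psu.
Increase required: 34.5056 − 34.08 = 0.4256 psu.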